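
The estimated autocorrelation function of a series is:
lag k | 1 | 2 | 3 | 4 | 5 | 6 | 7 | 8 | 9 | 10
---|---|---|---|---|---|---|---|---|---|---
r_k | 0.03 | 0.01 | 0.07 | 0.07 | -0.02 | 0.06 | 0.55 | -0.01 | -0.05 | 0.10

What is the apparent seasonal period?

7

The largest autocorrelation is r_7 = 0.55; the remaining lags stay at or below 0.10.
The dominant spike at lag 7 indicates a seasonal period of 7.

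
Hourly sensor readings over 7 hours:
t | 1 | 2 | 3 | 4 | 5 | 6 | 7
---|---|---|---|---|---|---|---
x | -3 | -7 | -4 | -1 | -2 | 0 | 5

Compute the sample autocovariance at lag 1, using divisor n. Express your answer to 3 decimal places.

Mean x̄ = (-3 − 7 − 4 − 1 − 2 + 0 + 5)/7 = -1.7143
Σ_{t=1}^{6}(x_t−x̄)(x_{t+1}−x̄) = 28.0612
γ_1 = 28.0612 / 7 = 4.009

4.009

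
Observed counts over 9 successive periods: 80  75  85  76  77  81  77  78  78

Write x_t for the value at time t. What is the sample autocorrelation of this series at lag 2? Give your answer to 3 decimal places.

Mean x̄ = (80 + 75 + 85 + 76 + 77 + 81 + 77 + 78 + 78)/9 = 78.5556
Numerator Σ_{t=1}^{7}(x_t−x̄)(x_{t+2}−x̄) = 4.0494
Denominator Σ(x_t−x̄)² = 74.2222
r_2 = 4.0494 / 74.2222 = 0.055

0.055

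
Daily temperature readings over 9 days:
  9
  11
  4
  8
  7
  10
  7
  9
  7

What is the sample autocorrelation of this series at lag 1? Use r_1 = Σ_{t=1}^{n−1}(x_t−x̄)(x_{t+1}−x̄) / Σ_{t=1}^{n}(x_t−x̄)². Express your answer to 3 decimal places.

-0.441

Mean x̄ = (9 + 11 + 4 + 8 + 7 + 10 + 7 + 9 + 7)/9 = 8.0000
Numerator Σ_{t=1}^{8}(x_t−x̄)(x_{t+1}−x̄) = -15.0000
Denominator Σ(x_t−x̄)² = 34.0000
r_1 = -15.0000 / 34.0000 = -0.441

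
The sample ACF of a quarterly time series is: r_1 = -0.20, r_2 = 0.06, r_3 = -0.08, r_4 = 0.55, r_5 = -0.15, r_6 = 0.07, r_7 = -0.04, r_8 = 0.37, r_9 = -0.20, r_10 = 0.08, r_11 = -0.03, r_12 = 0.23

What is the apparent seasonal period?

4

The largest autocorrelation is r_4 = 0.55, with weaker echoes at lags 8 (0.37) and 12 (0.23); the remaining lags stay at or below 0.08.
The dominant spike at lag 4 indicates a seasonal period of 4.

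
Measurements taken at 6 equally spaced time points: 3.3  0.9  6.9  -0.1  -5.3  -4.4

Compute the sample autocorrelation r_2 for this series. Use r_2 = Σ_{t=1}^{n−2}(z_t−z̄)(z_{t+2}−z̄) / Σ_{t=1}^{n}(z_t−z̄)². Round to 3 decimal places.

Mean z̄ = (3.3 + 0.9 + 6.9 − 0.1 − 5.3 − 4.4)/6 = 0.2167
Deviations from mean: 3.0833, 0.6833, 6.6833, -0.3167, -5.5167, -4.6167
Σ(z_t−z̄)(z_{t+2}−z̄) = (20.6069) + (-0.2164) + (-36.8697) + (1.4619) = -15.0172
Denominator Σ(z_t−z̄)² = 106.4883
r_2 = -15.0172 / 106.4883 = -0.141

-0.141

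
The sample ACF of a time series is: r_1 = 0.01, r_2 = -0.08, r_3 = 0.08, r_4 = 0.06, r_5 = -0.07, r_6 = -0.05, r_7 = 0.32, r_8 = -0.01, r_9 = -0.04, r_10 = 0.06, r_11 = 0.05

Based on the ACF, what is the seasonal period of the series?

The largest autocorrelation is r_7 = 0.32; the remaining lags stay at or below 0.08.
The dominant spike at lag 7 indicates a seasonal period of 7.

7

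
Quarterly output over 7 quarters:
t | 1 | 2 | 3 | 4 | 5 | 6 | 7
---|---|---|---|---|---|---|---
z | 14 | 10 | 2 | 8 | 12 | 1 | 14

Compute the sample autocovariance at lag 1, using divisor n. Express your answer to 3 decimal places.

Mean z̄ = (14 + 10 + 2 + 8 + 12 + 1 + 14)/7 = 8.7143
Deviations: 5.2857, 1.2857, -6.7143, -0.7143, 3.2857, -7.7143, 5.2857
Σ_{t=1}^{6}(z_t−z̄)(z_{t+1}−z̄) = -65.5102
γ_1 = -65.5102 / 7 = -9.359

-9.359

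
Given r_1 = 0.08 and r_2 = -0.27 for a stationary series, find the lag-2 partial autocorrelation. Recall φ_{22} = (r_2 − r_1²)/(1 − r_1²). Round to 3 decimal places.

φ_{22} = (r_2 − r_1²) / (1 − r_1²)
r_1² = (0.08)² = 0.0064
Numerator = -0.27 − 0.0064 = -0.2764; denominator = 1 − 0.0064 = 0.9936
φ_{22} = -0.2764 / 0.9936 = -0.278

-0.278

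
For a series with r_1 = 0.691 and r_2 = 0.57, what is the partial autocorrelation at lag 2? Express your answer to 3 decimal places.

φ_{22} = (r_2 − r_1²) / (1 − r_1²)
r_1² = (0.691)² = 0.477481
Numerator = 0.57 − 0.4775 = 0.0925; denominator = 1 − 0.4775 = 0.5225
φ_{22} = 0.0925 / 0.5225 = 0.177

0.177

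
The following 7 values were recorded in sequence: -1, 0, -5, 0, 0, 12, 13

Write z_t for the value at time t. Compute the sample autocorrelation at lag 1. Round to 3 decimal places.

Mean z̄ = (-1 + 0 − 5 + 0 + 0 + 12 + 13)/7 = 2.7143
Σ(z_t−z̄)(z_{t+1}−z̄) = (10.0816) + (20.9388) + (20.9388) + (7.3673) + (-25.2041) + (95.5102) = 129.6327
Denominator Σ(z_t−z̄)² = 287.4286
r_1 = 129.6327 / 287.4286 = 0.451

0.451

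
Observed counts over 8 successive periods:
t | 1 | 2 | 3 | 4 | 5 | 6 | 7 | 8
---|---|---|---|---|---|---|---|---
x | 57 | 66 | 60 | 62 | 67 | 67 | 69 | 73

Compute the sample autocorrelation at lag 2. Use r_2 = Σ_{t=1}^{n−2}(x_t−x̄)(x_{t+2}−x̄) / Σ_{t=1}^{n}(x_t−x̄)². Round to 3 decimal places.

Mean x̄ = (57 + 66 + 60 + 62 + 67 + 67 + 69 + 73)/8 = 65.1250
Deviations from mean: -8.1250, 0.8750, -5.1250, -3.1250, 1.8750, 1.8750, 3.8750, 7.8750
Σ(x_t−x̄)(x_{t+2}−x̄) = (41.6406) + (-2.7344) + (-9.6094) + (-5.8594) + (7.2656) + (14.7656) = 45.4688
Denominator Σ(x_t−x̄)² = 186.8750
r_2 = 45.4688 / 186.8750 = 0.243

0.243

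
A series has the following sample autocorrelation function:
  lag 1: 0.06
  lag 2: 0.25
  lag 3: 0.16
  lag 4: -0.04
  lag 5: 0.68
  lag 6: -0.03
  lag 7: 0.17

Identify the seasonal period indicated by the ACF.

The largest autocorrelation is r_5 = 0.68; the remaining lags stay at or below 0.25.
The dominant spike at lag 5 indicates a seasonal period of 5.

5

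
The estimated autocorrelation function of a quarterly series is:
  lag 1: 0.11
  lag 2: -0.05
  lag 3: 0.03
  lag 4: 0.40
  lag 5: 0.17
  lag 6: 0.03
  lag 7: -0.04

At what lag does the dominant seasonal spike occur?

The largest autocorrelation is r_4 = 0.40; the remaining lags stay at or below 0.17.
The dominant spike at lag 4 indicates a seasonal period of 4.

4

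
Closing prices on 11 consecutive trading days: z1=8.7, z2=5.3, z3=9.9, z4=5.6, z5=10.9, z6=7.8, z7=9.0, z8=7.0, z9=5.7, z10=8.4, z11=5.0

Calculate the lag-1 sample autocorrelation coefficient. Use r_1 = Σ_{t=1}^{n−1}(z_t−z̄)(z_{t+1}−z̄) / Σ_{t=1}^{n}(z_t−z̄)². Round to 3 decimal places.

-0.533

Mean z̄ = (8.7 + 5.3 + 9.9 + 5.6 + 10.9 + 7.8 + 9.0 + 7.0 + 5.7 + 8.4 + 5.0)/11 = 7.5727
Numerator Σ_{t=1}^{10}(z_t−z̄)(z_{t+1}−z̄) = -21.3480
Denominator Σ(z_t−z̄)² = 40.0418
r_1 = -21.3480 / 40.0418 = -0.533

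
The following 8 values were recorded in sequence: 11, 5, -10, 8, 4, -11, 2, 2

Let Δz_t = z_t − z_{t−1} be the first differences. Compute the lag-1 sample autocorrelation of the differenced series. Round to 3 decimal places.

-0.399

First differences Δz: -6, -15, 18, -4, -15, 13, 0
Mean of differences = -1.2857
Numerator Σ(Δz_t−Δz̄)(Δz_{t+1}−Δz̄) = -392.5102
Denominator Σ(Δz_t−Δz̄)² = 983.4286
r_1(Δz) = -392.5102 / 983.4286 = -0.399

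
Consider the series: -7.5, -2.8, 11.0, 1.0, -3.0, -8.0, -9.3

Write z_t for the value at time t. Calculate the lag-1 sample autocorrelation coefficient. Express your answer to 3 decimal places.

Mean z̄ = (-7.5 − 2.8 + 11.0 + 1.0 − 3.0 − 8.0 − 9.3)/7 = -2.6571
Deviations from mean: -4.8429, -0.1429, 13.6571, 3.6571, -0.3429, -5.3429, -6.6429
Σ(z_t−z̄)(z_{t+1}−z̄) = (0.6918) + (-1.9510) + (49.9461) + (-1.2539) + (1.8318) + (35.4918) = 84.7567
Denominator Σ(z_t−z̄)² = 296.1571
r_1 = 84.7567 / 296.1571 = 0.286

0.286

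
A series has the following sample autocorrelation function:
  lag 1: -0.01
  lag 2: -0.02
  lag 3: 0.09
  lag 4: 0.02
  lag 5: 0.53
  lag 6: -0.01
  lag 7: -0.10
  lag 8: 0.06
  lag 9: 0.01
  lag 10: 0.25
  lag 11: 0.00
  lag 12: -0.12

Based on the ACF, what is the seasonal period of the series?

The largest autocorrelation is r_5 = 0.53, with a weaker echo at lag 10 (0.25); the remaining lags stay at or below 0.09.
The dominant spike at lag 5 indicates a seasonal period of 5.

5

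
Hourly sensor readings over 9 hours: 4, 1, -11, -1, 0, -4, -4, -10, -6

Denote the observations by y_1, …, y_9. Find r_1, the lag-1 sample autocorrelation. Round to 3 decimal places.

Mean ȳ = (4 + 1 − 11 − 1 + 0 − 4 − 4 − 10 − 6)/9 = -3.4444
Numerator Σ_{t=1}^{8}(y_t−ȳ)(y_{t+1}−ȳ) = 8.2469
Denominator Σ(y_t−ȳ)² = 200.2222
r_1 = 8.2469 / 200.2222 = 0.041

0.041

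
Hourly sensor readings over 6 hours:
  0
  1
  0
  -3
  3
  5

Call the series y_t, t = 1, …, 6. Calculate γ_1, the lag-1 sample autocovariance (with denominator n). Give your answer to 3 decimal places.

Mean ȳ = (0 + 1 + 0 − 3 + 3 + 5)/6 = 1.0000
Deviations: -1.0000, 0.0000, -1.0000, -4.0000, 2.0000, 4.0000
Σ_{t=1}^{5}(y_t−ȳ)(y_{t+1}−ȳ) = 4.0000
γ_1 = 4.0000 / 6 = 0.667

0.667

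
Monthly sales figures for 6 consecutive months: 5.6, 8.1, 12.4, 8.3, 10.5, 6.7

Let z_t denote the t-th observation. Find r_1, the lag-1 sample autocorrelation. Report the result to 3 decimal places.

Mean z̄ = (5.6 + 8.1 + 12.4 + 8.3 + 10.5 + 6.7)/6 = 8.6000
Σ(z_t−z̄)(z_{t+1}−z̄) = (1.5000) + (-1.9000) + (-1.1400) + (-0.5700) + (-3.6100) = -5.7200
Denominator Σ(z_t−z̄)² = 31.0000
r_1 = -5.7200 / 31.0000 = -0.185

-0.185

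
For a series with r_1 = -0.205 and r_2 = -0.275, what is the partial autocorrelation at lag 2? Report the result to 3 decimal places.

-0.331

φ_{22} = (r_2 − r_1²) / (1 − r_1²)
r_1² = (-0.205)² = 0.042025
Numerator = -0.275 − 0.0420 = -0.3170; denominator = 1 − 0.0420 = 0.9580
φ_{22} = -0.3170 / 0.9580 = -0.331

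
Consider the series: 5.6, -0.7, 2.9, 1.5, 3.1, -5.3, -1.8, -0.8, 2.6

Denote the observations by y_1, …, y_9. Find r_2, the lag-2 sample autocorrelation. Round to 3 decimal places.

0.101

Mean ȳ = (5.6 − 0.7 + 2.9 + 1.5 + 3.1 − 5.3 − 1.8 − 0.8 + 2.6)/9 = 0.7889
Σ(y_t−ȳ)(y_{t+2}−ȳ) = (10.1568) + (-1.0588) + (4.8790) + (-4.3299) + (-5.9832) + (9.6746) + (-4.6888) = 8.6498
Denominator Σ(y_t−ȳ)² = 85.2489
r_2 = 8.6498 / 85.2489 = 0.101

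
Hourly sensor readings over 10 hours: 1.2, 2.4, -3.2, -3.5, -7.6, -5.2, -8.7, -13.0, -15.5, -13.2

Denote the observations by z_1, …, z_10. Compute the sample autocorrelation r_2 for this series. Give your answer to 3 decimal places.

0.327

Mean z̄ = (1.2 + 2.4 − 3.2 − 3.5 − 7.6 − 5.2 − 8.7 − 13.0 − 15.5 − 13.2)/10 = -6.6300
Numerator Σ_{t=1}^{8}(z_t−z̄)(z_{t+2}−z̄) = 109.3802
Denominator Σ(z_t−z̄)² = 334.1010
r_2 = 109.3802 / 334.1010 = 0.327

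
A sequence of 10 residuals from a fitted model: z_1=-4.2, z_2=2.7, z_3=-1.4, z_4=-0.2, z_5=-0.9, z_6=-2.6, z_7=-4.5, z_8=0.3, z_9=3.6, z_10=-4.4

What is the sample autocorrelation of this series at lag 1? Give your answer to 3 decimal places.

-0.292

Mean z̄ = (-4.2 + 2.7 − 1.4 − 0.2 − 0.9 − 2.6 − 4.5 + 0.3 + 3.6 − 4.4)/10 = -1.1600
Numerator Σ_{t=1}^{9}(z_t−z̄)(z_{t+1}−z̄) = -21.5556
Denominator Σ(z_t−z̄)² = 73.7040
r_1 = -21.5556 / 73.7040 = -0.292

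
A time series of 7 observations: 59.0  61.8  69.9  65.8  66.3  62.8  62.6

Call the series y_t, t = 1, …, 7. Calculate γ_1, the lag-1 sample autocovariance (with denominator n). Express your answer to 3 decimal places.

1.644

Mean ȳ = (59.0 + 61.8 + 69.9 + 65.8 + 66.3 + 62.8 + 62.6)/7 = 64.0286
Deviations: -5.0286, -2.2286, 5.8714, 1.7714, 2.2714, -1.2286, -1.4286
Σ_{t=1}^{6}(y_t−ȳ)(y_{t+1}−ȳ) = 11.5106
γ_1 = 11.5106 / 7 = 1.644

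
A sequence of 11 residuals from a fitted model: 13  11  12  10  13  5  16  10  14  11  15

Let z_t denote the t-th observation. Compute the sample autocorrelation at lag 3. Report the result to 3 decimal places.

Mean z̄ = (13 + 11 + 12 + 10 + 13 + 5 + 16 + 10 + 14 + 11 + 15)/11 = 11.8182
Numerator Σ_{t=1}^{8}(z_t−z̄)(z_{t+3}−z̄) = -38.1901
Denominator Σ(z_t−z̄)² = 89.6364
r_3 = -38.1901 / 89.6364 = -0.426

-0.426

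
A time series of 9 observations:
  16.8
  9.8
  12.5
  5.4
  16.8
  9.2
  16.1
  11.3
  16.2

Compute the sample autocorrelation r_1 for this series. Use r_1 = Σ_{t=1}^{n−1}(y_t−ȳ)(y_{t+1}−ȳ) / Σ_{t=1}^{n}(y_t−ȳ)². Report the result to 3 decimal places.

Mean ȳ = (16.8 + 9.8 + 12.5 + 5.4 + 16.8 + 9.2 + 16.1 + 11.3 + 16.2)/9 = 12.6778
Numerator Σ_{t=1}^{8}(y_t−ȳ)(y_{t+1}−ȳ) = -75.8638
Denominator Σ(y_t−ȳ)² = 133.3756
r_1 = -75.8638 / 133.3756 = -0.569

-0.569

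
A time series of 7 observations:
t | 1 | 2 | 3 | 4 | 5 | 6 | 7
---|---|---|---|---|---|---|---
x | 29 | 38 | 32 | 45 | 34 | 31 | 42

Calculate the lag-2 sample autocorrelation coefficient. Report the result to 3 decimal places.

-0.012

Mean x̄ = (29 + 38 + 32 + 45 + 34 + 31 + 42)/7 = 35.8571
Deviations from mean: -6.8571, 2.1429, -3.8571, 9.1429, -1.8571, -4.8571, 6.1429
Numerator Σ_{t=1}^{5}(x_t−x̄)(x_{t+2}−x̄) = -2.6122
Denominator Σ(x_t−x̄)² = 214.8571
r_2 = -2.6122 / 214.8571 = -0.012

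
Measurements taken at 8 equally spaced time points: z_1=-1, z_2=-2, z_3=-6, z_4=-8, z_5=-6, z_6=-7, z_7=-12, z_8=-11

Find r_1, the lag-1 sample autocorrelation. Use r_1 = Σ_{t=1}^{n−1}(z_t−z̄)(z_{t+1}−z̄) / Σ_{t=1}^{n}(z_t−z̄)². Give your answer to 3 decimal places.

0.505

Mean z̄ = (-1 − 2 − 6 − 8 − 6 − 7 − 12 − 11)/8 = -6.6250
Numerator Σ_{t=1}^{7}(z_t−z̄)(z_{t+1}−z̄) = 52.4844
Denominator Σ(z_t−z̄)² = 103.8750
r_1 = 52.4844 / 103.8750 = 0.505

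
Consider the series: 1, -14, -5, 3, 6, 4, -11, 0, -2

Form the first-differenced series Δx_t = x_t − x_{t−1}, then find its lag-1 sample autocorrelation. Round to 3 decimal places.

-0.269

First differences Δx: -15, 9, 8, 3, -2, -15, 11, -2
Mean of differences = -0.3750
Numerator Σ(Δx_t−Δx̄)(Δx_{t+1}−Δx̄) = -196.8906
Denominator Σ(Δx_t−Δx̄)² = 731.8750
r_1(Δx) = -196.8906 / 731.8750 = -0.269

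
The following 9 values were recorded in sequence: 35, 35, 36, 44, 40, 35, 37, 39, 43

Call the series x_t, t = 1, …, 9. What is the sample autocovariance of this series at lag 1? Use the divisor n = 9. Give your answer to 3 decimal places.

Mean x̄ = (35 + 35 + 36 + 44 + 40 + 35 + 37 + 39 + 43)/9 = 38.2222
Σ_{t=1}^{8}(x_t−x̄)(x_{t+1}−x̄) = 15.9506
γ_1 = 15.9506 / 9 = 1.772

1.772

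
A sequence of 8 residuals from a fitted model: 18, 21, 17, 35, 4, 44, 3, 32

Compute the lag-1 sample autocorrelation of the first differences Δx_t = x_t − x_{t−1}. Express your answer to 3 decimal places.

First differences Δx: 3, -4, 18, -31, 40, -41, 29
Mean of differences = 2.0000
Numerator Σ(Δx_t−Δx̄)(Δx_{t+1}−Δx̄) = -4679.0000
Denominator Σ(Δx_t−Δx̄)² = 5404.0000
r_1(Δx) = -4679.0000 / 5404.0000 = -0.866

-0.866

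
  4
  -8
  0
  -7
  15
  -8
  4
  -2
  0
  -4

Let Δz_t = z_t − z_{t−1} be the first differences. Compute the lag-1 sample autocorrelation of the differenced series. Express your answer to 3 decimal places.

-0.802

First differences Δz: -12, 8, -7, 22, -23, 12, -6, 2, -4
Mean of differences = -0.8889
Numerator Σ(Δz_t−Δz̄)(Δz_{t+1}−Δz̄) = -1173.6790
Denominator Σ(Δz_t−Δz̄)² = 1462.8889
r_1(Δz) = -1173.6790 / 1462.8889 = -0.802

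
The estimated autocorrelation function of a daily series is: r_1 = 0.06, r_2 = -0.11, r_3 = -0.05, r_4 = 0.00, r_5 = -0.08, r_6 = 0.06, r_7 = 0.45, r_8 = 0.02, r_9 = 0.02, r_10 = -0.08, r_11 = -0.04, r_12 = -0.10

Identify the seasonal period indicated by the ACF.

The largest autocorrelation is r_7 = 0.45; the remaining lags stay at or below 0.06.
The dominant spike at lag 7 indicates a seasonal period of 7.

7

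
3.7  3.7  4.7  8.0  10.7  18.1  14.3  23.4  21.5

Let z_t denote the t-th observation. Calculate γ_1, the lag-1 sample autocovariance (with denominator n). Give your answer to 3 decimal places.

33.835

Mean z̄ = (3.7 + 3.7 + 4.7 + 8.0 + 10.7 + 18.1 + 14.3 + 23.4 + 21.5)/9 = 12.0111
Σ_{t=1}^{8}(z_t−z̄)(z_{t+1}−z̄) = 304.5121
γ_1 = 304.5121 / 9 = 33.835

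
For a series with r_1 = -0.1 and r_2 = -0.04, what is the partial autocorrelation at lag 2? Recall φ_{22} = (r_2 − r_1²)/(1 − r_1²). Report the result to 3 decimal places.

-0.051

φ_{22} = (r_2 − r_1²) / (1 − r_1²)
r_1² = (-0.1)² = 0.01
Numerator = -0.04 − 0.0100 = -0.0500; denominator = 1 − 0.0100 = 0.9900
φ_{22} = -0.0500 / 0.9900 = -0.051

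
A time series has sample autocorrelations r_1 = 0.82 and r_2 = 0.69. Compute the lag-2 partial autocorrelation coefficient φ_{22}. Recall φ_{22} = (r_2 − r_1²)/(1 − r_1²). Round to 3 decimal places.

φ_{22} = (r_2 − r_1²) / (1 − r_1²)
r_1² = (0.82)² = 0.6724
Numerator = 0.69 − 0.6724 = 0.0176; denominator = 1 − 0.6724 = 0.3276
φ_{22} = 0.0176 / 0.3276 = 0.054

0.054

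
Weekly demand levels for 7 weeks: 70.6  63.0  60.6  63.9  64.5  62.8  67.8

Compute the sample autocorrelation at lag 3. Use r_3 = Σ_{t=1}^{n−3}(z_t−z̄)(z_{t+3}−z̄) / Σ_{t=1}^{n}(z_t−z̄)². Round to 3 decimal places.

0.014

Mean z̄ = (70.6 + 63.0 + 60.6 + 63.9 + 64.5 + 62.8 + 67.8)/7 = 64.7429
Deviations from mean: 5.8571, -1.7429, -4.1429, -0.8429, -0.2429, -1.9429, 3.0571
Σ(z_t−z̄)(z_{t+3}−z̄) = (-4.9367) + (0.4233) + (8.0490) + (-2.5767) = 0.9588
Denominator Σ(z_t−z̄)² = 68.3971
r_3 = 0.9588 / 68.3971 = 0.014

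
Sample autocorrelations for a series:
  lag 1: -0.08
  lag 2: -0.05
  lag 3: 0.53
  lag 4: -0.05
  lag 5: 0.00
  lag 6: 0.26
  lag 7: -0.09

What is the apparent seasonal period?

3

The largest autocorrelation is r_3 = 0.53, with a weaker echo at lag 6 (0.26); the remaining lags stay at or below 0.00.
The dominant spike at lag 3 indicates a seasonal period of 3.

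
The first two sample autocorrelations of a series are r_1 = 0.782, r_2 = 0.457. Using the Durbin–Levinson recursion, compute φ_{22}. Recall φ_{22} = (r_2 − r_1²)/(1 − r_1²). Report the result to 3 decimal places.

φ_{22} = (r_2 − r_1²) / (1 − r_1²)
r_1² = (0.782)² = 0.611524
Numerator = 0.457 − 0.6115 = -0.1545; denominator = 1 − 0.6115 = 0.3885
φ_{22} = -0.1545 / 0.3885 = -0.398

-0.398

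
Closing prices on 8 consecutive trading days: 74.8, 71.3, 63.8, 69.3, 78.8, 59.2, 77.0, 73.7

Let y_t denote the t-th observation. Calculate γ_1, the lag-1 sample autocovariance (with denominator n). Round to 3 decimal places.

-18.595

Mean ȳ = (74.8 + 71.3 + 63.8 + 69.3 + 78.8 + 59.2 + 77.0 + 73.7)/8 = 70.9875
Σ_{t=1}^{7}(y_t−ȳ)(y_{t+1}−ȳ) = -148.7627
γ_1 = -148.7627 / 8 = -18.595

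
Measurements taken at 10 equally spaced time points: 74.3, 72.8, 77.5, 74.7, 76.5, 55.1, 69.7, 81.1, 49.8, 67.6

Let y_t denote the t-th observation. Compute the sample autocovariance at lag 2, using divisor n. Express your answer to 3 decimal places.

Mean ȳ = (74.3 + 72.8 + 77.5 + 74.7 + 76.5 + 55.1 + 69.7 + 81.1 + 49.8 + 67.6)/10 = 69.9100
Σ_{t=1}^{8}(y_t−ȳ)(y_{t+2}−ȳ) = -162.4922
γ_2 = -162.4922 / 10 = -16.249

-16.249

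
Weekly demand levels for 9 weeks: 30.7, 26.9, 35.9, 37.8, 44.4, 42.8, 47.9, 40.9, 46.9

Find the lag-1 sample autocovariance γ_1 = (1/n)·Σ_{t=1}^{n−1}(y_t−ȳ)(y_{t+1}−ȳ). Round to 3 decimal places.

Mean ȳ = (30.7 + 26.9 + 35.9 + 37.8 + 44.4 + 42.8 + 47.9 + 40.9 + 46.9)/9 = 39.3556
Σ_{t=1}^{8}(y_t−ȳ)(y_{t+1}−ȳ) = 220.0336
γ_1 = 220.0336 / 9 = 24.448

24.448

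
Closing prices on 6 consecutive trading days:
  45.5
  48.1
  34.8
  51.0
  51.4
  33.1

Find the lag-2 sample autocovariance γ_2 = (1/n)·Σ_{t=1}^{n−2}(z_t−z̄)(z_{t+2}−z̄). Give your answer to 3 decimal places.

Mean z̄ = (45.5 + 48.1 + 34.8 + 51.0 + 51.4 + 33.1)/6 = 43.9833
Deviations: 1.5167, 4.1167, -9.1833, 7.0167, 7.4167, -10.8833
Σ_{t=1}^{4}(z_t−z̄)(z_{t+2}−z̄) = -129.5172
γ_2 = -129.5172 / 6 = -21.586

-21.586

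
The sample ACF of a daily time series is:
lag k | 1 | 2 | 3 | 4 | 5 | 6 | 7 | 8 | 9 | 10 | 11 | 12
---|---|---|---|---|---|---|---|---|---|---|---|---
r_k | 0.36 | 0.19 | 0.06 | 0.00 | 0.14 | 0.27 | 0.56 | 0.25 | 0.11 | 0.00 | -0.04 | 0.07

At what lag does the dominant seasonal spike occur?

7

The largest autocorrelation is r_7 = 0.56; the remaining lags stay at or below 0.36. The elevated value at lag 1 (0.36), dropping to 0.19 at lag 2, reflects decaying short-term dependence rather than seasonality.
The dominant spike at lag 7 indicates a seasonal period of 7.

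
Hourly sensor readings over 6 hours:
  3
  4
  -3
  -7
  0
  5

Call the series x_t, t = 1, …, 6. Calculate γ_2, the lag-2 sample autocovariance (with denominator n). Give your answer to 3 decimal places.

Mean x̄ = (3 + 4 − 3 − 7 + 0 + 5)/6 = 0.3333
Σ_{t=1}^{4}(x_t−x̄)(x_{t+2}−x̄) = -68.8889
γ_2 = -68.8889 / 6 = -11.481

-11.481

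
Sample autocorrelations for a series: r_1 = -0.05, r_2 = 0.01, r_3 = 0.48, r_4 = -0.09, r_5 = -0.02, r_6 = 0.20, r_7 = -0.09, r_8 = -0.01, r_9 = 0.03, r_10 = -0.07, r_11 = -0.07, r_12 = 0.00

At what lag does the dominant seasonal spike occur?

3

The largest autocorrelation is r_3 = 0.48, with a weaker echo at lag 6 (0.20); the remaining lags stay at or below 0.03.
The dominant spike at lag 3 indicates a seasonal period of 3.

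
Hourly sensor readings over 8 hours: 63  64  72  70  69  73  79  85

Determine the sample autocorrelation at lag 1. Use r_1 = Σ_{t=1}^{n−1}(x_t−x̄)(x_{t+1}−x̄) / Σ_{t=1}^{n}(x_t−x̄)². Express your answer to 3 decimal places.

0.457

Mean x̄ = (63 + 64 + 72 + 70 + 69 + 73 + 79 + 85)/8 = 71.8750
Deviations from mean: -8.8750, -7.8750, 0.1250, -1.8750, -2.8750, 1.1250, 7.1250, 13.1250
Σ(x_t−x̄)(x_{t+1}−x̄) = (69.8906) + (-0.9844) + (-0.2344) + (5.3906) + (-3.2344) + (8.0156) + (93.5156) = 172.3594
Denominator Σ(x_t−x̄)² = 376.8750
r_1 = 172.3594 / 376.8750 = 0.457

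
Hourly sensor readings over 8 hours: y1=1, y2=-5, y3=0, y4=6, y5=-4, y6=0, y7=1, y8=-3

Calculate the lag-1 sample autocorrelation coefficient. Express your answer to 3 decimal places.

Mean ȳ = (1 − 5 + 0 + 6 − 4 + 0 + 1 − 3)/8 = -0.5000
Numerator Σ_{t=1}^{7}(y_t−ȳ)(y_{t+1}−ȳ) = -33.2500
Denominator Σ(y_t−ȳ)² = 86.0000
r_1 = -33.2500 / 86.0000 = -0.387

-0.387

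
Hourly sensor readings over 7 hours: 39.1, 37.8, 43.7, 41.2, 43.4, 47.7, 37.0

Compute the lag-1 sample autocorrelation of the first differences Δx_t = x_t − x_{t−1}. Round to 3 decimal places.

First differences Δx: -1.3, 5.9, -2.5, 2.2, 4.3, -10.7
Mean of differences = -0.3500
Numerator Σ(Δx_t−Δx̄)(Δx_{t+1}−Δx̄) = -61.1275
Denominator Σ(Δx_t−Δx̄)² = 179.8350
r_1(Δx) = -61.1275 / 179.8350 = -0.340

-0.340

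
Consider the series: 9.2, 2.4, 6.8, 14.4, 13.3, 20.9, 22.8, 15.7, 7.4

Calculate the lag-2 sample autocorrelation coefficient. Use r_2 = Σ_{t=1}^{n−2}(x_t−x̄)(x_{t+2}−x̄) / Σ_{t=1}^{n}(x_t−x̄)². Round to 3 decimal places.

-0.020

Mean x̄ = (9.2 + 2.4 + 6.8 + 14.4 + 13.3 + 20.9 + 22.8 + 15.7 + 7.4)/9 = 12.5444
Numerator Σ_{t=1}^{7}(x_t−x̄)(x_{t+2}−x̄) = -7.0917
Denominator Σ(x_t−x̄)² = 362.5222
r_2 = -7.0917 / 362.5222 = -0.020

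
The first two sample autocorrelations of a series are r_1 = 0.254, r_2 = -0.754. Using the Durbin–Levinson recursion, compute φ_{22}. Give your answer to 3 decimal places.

φ_{22} = (r_2 − r_1²) / (1 − r_1²)
r_1² = (0.254)² = 0.064516
Numerator = -0.754 − 0.0645 = -0.8185; denominator = 1 − 0.0645 = 0.9355
φ_{22} = -0.8185 / 0.9355 = -0.875

-0.875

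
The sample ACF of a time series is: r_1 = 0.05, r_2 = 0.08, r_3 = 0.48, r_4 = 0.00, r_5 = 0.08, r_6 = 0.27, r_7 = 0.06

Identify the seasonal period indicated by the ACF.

The largest autocorrelation is r_3 = 0.48, with a weaker echo at lag 6 (0.27); the remaining lags stay at or below 0.08.
The dominant spike at lag 3 indicates a seasonal period of 3.

3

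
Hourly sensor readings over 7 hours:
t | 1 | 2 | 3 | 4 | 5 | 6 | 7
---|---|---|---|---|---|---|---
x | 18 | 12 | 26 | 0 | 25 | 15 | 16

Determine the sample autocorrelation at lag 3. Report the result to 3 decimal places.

-0.170

Mean x̄ = (18 + 12 + 26 + 0 + 25 + 15 + 16)/7 = 16.0000
Deviations from mean: 2.0000, -4.0000, 10.0000, -16.0000, 9.0000, -1.0000, 0.0000
Σ(x_t−x̄)(x_{t+3}−x̄) = (-32.0000) + (-36.0000) + (-10.0000) + (0.0000) = -78.0000
Denominator Σ(x_t−x̄)² = 458.0000
r_3 = -78.0000 / 458.0000 = -0.170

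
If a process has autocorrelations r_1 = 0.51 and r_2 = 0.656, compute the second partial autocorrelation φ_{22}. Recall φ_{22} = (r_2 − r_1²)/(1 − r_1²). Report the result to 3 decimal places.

0.535

φ_{22} = (r_2 − r_1²) / (1 − r_1²)
r_1² = (0.51)² = 0.2601
Numerator = 0.656 − 0.2601 = 0.3959; denominator = 1 − 0.2601 = 0.7399
φ_{22} = 0.3959 / 0.7399 = 0.535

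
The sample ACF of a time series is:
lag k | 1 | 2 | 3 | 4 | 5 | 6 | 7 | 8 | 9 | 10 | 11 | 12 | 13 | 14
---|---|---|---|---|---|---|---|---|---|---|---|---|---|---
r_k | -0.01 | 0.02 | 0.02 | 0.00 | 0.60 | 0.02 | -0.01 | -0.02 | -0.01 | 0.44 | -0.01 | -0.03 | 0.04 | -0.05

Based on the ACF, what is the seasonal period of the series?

The largest autocorrelation is r_5 = 0.60, with a weaker echo at lag 10 (0.44); the remaining lags stay at or below 0.04.
The dominant spike at lag 5 indicates a seasonal period of 5.

5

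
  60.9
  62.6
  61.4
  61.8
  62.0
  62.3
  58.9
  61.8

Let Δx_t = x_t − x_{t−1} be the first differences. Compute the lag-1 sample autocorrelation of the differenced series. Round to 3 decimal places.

-0.523

First differences Δx: 1.7, -1.2, 0.4, 0.2, 0.3, -3.4, 2.9
Mean of differences = 0.1286
Numerator Σ(Δx_t−Δx̄)(Δx_{t+1}−Δx̄) = -12.8008
Denominator Σ(Δx_t−Δx̄)² = 24.4743
r_1(Δx) = -12.8008 / 24.4743 = -0.523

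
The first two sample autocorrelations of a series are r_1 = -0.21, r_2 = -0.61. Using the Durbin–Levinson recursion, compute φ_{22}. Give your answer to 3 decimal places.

φ_{22} = (r_2 − r_1²) / (1 − r_1²)
r_1² = (-0.21)² = 0.0441
Numerator = -0.61 − 0.0441 = -0.6541; denominator = 1 − 0.0441 = 0.9559
φ_{22} = -0.6541 / 0.9559 = -0.684

-0.684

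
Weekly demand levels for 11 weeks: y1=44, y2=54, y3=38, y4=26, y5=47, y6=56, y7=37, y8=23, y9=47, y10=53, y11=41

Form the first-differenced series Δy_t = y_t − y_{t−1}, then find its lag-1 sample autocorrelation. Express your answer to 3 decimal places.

-0.086

First differences Δy: 10, -16, -12, 21, 9, -19, -14, 24, 6, -12
Mean of differences = -0.3000
Numerator Σ(Δy_t−Δȳ)(Δy_{t+1}−Δȳ) = -200.3900
Denominator Σ(Δy_t−Δȳ)² = 2334.1000
r_1(Δy) = -200.3900 / 2334.1000 = -0.086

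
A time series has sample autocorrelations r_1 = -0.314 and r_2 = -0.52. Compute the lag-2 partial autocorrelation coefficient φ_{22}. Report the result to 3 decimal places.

φ_{22} = (r_2 − r_1²) / (1 − r_1²)
r_1² = (-0.314)² = 0.098596
Numerator = -0.52 − 0.0986 = -0.6186; denominator = 1 − 0.0986 = 0.9014
φ_{22} = -0.6186 / 0.9014 = -0.686

-0.686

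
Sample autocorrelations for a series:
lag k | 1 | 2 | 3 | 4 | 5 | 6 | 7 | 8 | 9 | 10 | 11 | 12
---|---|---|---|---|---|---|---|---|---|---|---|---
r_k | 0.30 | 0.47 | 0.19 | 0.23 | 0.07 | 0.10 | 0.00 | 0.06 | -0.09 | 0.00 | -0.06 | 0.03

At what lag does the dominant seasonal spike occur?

2

The largest autocorrelation is r_2 = 0.47; the remaining lags stay at or below 0.30.
The dominant spike at lag 2 indicates a seasonal period of 2.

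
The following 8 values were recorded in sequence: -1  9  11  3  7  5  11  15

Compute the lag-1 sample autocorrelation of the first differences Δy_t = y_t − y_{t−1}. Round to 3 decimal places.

First differences Δy: 10, 2, -8, 4, -2, 6, 4
Mean of differences = 2.2857
Numerator Σ(Δy_t−Δȳ)(Δy_{t+1}−Δȳ) = -33.7959
Denominator Σ(Δy_t−Δȳ)² = 203.4286
r_1(Δy) = -33.7959 / 203.4286 = -0.166

-0.166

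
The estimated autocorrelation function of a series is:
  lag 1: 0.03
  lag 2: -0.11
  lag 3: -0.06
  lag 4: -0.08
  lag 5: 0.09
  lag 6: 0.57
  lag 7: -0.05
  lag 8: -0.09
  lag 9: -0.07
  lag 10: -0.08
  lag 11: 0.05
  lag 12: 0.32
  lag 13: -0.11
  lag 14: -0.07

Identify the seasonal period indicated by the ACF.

6

The largest autocorrelation is r_6 = 0.57, with a weaker echo at lag 12 (0.32); the remaining lags stay at or below 0.09.
The dominant spike at lag 6 indicates a seasonal period of 6.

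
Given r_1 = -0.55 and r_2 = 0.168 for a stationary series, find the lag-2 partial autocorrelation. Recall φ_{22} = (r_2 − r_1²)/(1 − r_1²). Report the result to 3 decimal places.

φ_{22} = (r_2 − r_1²) / (1 − r_1²)
r_1² = (-0.55)² = 0.3025
Numerator = 0.168 − 0.3025 = -0.1345; denominator = 1 − 0.3025 = 0.6975
φ_{22} = -0.1345 / 0.6975 = -0.193

-0.193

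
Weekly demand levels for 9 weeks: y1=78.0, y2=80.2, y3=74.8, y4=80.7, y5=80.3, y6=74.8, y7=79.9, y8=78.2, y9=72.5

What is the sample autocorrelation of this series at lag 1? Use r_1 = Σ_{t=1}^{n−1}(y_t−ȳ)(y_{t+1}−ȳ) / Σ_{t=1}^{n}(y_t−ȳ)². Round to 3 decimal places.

Mean ȳ = (78.0 + 80.2 + 74.8 + 80.7 + 80.3 + 74.8 + 79.9 + 78.2 + 72.5)/9 = 77.7111
Numerator Σ_{t=1}^{8}(y_t−ȳ)(y_{t+1}−ȳ) = -22.8757
Denominator Σ(y_t−ȳ)² = 71.0489
r_1 = -22.8757 / 71.0489 = -0.322

-0.322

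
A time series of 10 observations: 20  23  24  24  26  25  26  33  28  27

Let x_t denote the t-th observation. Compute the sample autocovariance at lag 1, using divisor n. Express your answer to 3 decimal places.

Mean x̄ = (20 + 23 + 24 + 24 + 26 + 25 + 26 + 33 + 28 + 27)/10 = 25.6000
Σ_{t=1}^{9}(x_t−x̄)(x_{t+1}−x̄) = 44.2400
γ_1 = 44.2400 / 10 = 4.424

4.424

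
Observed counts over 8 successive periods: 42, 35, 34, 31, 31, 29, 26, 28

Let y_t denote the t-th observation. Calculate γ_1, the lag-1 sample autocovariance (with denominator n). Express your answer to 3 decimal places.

Mean ȳ = (42 + 35 + 34 + 31 + 31 + 29 + 26 + 28)/8 = 32.0000
Σ_{t=1}^{7}(y_t−ȳ)(y_{t+1}−ȳ) = 80.0000
γ_1 = 80.0000 / 8 = 10.000

10.000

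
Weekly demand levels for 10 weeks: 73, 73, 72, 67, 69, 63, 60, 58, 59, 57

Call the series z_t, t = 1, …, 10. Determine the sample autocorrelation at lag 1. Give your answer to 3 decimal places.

0.717

Mean z̄ = (73 + 73 + 72 + 67 + 69 + 63 + 60 + 58 + 59 + 57)/10 = 65.1000
Numerator Σ_{t=1}^{9}(z_t−z̄)(z_{t+1}−z̄) = 268.8900
Denominator Σ(z_t−z̄)² = 374.9000
r_1 = 268.8900 / 374.9000 = 0.717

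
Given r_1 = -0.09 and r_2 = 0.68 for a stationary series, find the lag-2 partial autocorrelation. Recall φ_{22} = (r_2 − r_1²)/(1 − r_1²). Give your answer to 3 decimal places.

0.677

φ_{22} = (r_2 − r_1²) / (1 − r_1²)
r_1² = (-0.09)² = 0.0081
Numerator = 0.68 − 0.0081 = 0.6719; denominator = 1 − 0.0081 = 0.9919
φ_{22} = 0.6719 / 0.9919 = 0.677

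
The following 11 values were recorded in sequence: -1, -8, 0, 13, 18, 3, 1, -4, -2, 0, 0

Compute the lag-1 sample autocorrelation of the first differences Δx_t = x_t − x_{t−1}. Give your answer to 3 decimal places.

0.125

First differences Δx: -7, 8, 13, 5, -15, -2, -5, 2, 2, 0
Mean of differences = 0.1000
Numerator Σ(Δx_t−Δx̄)(Δx_{t+1}−Δx̄) = 71.1900
Denominator Σ(Δx_t−Δx̄)² = 568.9000
r_1(Δx) = 71.1900 / 568.9000 = 0.125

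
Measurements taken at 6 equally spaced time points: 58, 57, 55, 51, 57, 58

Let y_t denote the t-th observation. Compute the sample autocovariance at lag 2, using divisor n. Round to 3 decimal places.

Mean ȳ = (58 + 57 + 55 + 51 + 57 + 58)/6 = 56.0000
Σ_{t=1}^{4}(y_t−ȳ)(y_{t+2}−ȳ) = -18.0000
γ_2 = -18.0000 / 6 = -3.000

-3.000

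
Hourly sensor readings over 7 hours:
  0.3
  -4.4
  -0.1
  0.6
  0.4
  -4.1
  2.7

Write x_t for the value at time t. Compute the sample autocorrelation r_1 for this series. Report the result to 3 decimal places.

-0.459

Mean x̄ = (0.3 − 4.4 − 0.1 + 0.6 + 0.4 − 4.1 + 2.7)/7 = -0.6571
Deviations from mean: 0.9571, -3.7429, 0.5571, 1.2571, 1.0571, -3.4429, 3.3571
Numerator Σ_{t=1}^{6}(x_t−x̄)(x_{t+1}−x̄) = -18.8361
Denominator Σ(x_t−x̄)² = 41.0571
r_1 = -18.8361 / 41.0571 = -0.459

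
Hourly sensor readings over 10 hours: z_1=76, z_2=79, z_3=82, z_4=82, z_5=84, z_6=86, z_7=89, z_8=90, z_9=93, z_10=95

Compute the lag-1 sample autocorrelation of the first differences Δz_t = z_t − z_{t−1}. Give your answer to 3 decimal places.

First differences Δz: 3, 3, 0, 2, 2, 3, 1, 3, 2
Mean of differences = 2.1111
Numerator Σ(Δz_t−Δz̄)(Δz_{t+1}−Δz̄) = -3.0123
Denominator Σ(Δz_t−Δz̄)² = 8.8889
r_1(Δz) = -3.0123 / 8.8889 = -0.339

-0.339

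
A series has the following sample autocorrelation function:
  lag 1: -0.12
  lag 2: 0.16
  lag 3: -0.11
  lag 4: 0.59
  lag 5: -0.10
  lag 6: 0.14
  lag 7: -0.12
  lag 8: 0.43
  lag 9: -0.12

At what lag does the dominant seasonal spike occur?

4

The largest autocorrelation is r_4 = 0.59, with a weaker echo at lag 8 (0.43); the remaining lags stay at or below 0.16.
The dominant spike at lag 4 indicates a seasonal period of 4.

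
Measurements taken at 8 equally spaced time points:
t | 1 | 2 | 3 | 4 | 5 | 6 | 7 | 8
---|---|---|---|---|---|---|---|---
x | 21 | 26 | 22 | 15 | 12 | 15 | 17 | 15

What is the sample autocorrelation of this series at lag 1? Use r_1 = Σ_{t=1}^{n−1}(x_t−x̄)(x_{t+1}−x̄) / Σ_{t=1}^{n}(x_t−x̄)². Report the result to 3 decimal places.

Mean x̄ = (21 + 26 + 22 + 15 + 12 + 15 + 17 + 15)/8 = 17.8750
Σ(x_t−x̄)(x_{t+1}−x̄) = (25.3906) + (33.5156) + (-11.8594) + (16.8906) + (16.8906) + (2.5156) + (2.5156) = 85.8594
Denominator Σ(x_t−x̄)² = 152.8750
r_1 = 85.8594 / 152.8750 = 0.562

0.562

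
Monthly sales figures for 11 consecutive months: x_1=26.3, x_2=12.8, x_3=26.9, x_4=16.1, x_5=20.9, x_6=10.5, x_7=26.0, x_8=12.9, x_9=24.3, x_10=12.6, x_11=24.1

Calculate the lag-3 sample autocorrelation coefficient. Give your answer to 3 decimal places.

-0.598

Mean x̄ = (26.3 + 12.8 + 26.9 + 16.1 + 20.9 + 10.5 + 26.0 + 12.9 + 24.3 + 12.6 + 24.1)/11 = 19.4000
Numerator Σ_{t=1}^{8}(x_t−x̄)(x_{t+3}−x̄) = -249.9900
Denominator Σ(x_t−x̄)² = 417.9200
r_3 = -249.9900 / 417.9200 = -0.598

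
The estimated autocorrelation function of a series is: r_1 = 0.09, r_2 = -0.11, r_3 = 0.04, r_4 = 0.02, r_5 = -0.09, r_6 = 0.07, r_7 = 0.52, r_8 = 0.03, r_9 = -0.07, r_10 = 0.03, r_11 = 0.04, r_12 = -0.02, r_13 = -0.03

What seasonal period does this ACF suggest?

7

The largest autocorrelation is r_7 = 0.52; the remaining lags stay at or below 0.09.
The dominant spike at lag 7 indicates a seasonal period of 7.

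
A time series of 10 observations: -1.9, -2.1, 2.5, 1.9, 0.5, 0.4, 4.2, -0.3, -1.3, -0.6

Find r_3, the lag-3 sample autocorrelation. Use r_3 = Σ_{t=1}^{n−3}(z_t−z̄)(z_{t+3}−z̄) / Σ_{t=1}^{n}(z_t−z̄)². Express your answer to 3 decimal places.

-0.041

Mean z̄ = (-1.9 − 2.1 + 2.5 + 1.9 + 0.5 + 0.4 + 4.2 − 0.3 − 1.3 − 0.6)/10 = 0.3300
Σ(z_t−z̄)(z_{t+3}−z̄) = (-3.5011) + (-0.4131) + (0.1519) + (6.0759) + (-0.1071) + (-0.1141) + (-3.5991) = -1.5067
Denominator Σ(z_t−z̄)² = 36.9810
r_3 = -1.5067 / 36.9810 = -0.041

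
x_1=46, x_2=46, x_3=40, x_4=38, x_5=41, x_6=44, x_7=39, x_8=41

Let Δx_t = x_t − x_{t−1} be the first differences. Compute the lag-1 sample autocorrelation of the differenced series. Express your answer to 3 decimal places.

First differences Δx: 0, -6, -2, 3, 3, -5, 2
Mean of differences = -0.7143
Numerator Σ(Δx_t−Δx̄)(Δx_{t+1}−Δx̄) = -15.5102
Denominator Σ(Δx_t−Δx̄)² = 83.4286
r_1(Δx) = -15.5102 / 83.4286 = -0.186

-0.186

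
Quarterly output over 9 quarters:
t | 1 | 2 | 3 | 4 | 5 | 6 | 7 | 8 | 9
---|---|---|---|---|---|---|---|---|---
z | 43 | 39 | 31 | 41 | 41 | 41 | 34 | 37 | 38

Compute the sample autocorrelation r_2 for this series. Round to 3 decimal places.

Mean z̄ = (43 + 39 + 31 + 41 + 41 + 41 + 34 + 37 + 38)/9 = 38.3333
Numerator Σ_{t=1}^{7}(z_t−z̄)(z_{t+2}−z̄) = -58.5556
Denominator Σ(z_t−z̄)² = 118.0000
r_2 = -58.5556 / 118.0000 = -0.496

-0.496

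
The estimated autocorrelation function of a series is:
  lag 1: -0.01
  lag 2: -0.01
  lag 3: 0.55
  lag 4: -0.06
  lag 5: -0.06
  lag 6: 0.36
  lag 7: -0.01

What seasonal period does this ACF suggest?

The largest autocorrelation is r_3 = 0.55, with a weaker echo at lag 6 (0.36); the remaining lags stay at or below -0.01.
The dominant spike at lag 3 indicates a seasonal period of 3.

3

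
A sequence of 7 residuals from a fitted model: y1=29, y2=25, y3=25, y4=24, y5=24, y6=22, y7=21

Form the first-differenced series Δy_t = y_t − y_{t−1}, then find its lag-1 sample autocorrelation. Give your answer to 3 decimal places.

-0.333

First differences Δy: -4, 0, -1, 0, -2, -1
Mean of differences = -1.3333
Numerator Σ(Δy_t−Δȳ)(Δy_{t+1}−Δȳ) = -3.7778
Denominator Σ(Δy_t−Δȳ)² = 11.3333
r_1(Δy) = -3.7778 / 11.3333 = -0.333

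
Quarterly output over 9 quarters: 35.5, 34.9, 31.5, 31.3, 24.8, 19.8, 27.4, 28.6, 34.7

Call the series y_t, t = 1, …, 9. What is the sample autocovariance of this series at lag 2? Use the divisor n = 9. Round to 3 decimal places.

Mean ȳ = (35.5 + 34.9 + 31.5 + 31.3 + 24.8 + 19.8 + 27.4 + 28.6 + 34.7)/9 = 29.8333
Σ_{t=1}^{7}(y_t−ȳ)(y_{t+2}−ȳ) = 6.5511
γ_2 = 6.5511 / 9 = 0.728

0.728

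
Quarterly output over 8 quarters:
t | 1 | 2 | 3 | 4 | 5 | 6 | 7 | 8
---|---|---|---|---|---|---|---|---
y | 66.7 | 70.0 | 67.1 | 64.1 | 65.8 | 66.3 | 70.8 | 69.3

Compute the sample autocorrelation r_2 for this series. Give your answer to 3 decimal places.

-0.300

Mean ȳ = (66.7 + 70.0 + 67.1 + 64.1 + 65.8 + 66.3 + 70.8 + 69.3)/8 = 67.5125
Deviations from mean: -0.8125, 2.4875, -0.4125, -3.4125, -1.7125, -1.2125, 3.2875, 1.7875
Σ(y_t−ȳ)(y_{t+2}−ȳ) = (0.3352) + (-8.4886) + (0.7064) + (4.1377) + (-5.6298) + (-2.1673) = -11.1066
Denominator Σ(y_t−ȳ)² = 37.0688
r_2 = -11.1066 / 37.0688 = -0.300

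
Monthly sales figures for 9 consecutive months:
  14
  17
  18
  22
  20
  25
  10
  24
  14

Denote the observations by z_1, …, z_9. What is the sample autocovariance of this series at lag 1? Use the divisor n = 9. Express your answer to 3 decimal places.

Mean z̄ = (14 + 17 + 18 + 22 + 20 + 25 + 10 + 24 + 14)/9 = 18.2222
Σ_{t=1}^{8}(z_t−z̄)(z_{t+1}−z̄) = -104.2716
γ_1 = -104.2716 / 9 = -11.586

-11.586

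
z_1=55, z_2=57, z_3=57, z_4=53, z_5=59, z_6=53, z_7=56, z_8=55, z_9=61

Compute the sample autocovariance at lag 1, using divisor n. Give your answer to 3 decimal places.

Mean z̄ = (55 + 57 + 57 + 53 + 59 + 53 + 56 + 55 + 61)/9 = 56.2222
Σ_{t=1}^{8}(z_t−z̄)(z_{t+1}−z̄) = -25.6049
γ_1 = -25.6049 / 9 = -2.845

-2.845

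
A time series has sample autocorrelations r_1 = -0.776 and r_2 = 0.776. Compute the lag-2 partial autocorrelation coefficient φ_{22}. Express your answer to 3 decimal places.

φ_{22} = (r_2 − r_1²) / (1 − r_1²)
r_1² = (-0.776)² = 0.602176
Numerator = 0.776 − 0.6022 = 0.1738; denominator = 1 − 0.6022 = 0.3978
φ_{22} = 0.1738 / 0.3978 = 0.437

0.437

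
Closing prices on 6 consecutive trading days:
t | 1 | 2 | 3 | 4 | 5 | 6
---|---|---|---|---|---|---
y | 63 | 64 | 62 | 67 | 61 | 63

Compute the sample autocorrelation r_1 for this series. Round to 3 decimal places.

Mean ȳ = (63 + 64 + 62 + 67 + 61 + 63)/6 = 63.3333
Deviations from mean: -0.3333, 0.6667, -1.3333, 3.6667, -2.3333, -0.3333
Σ(y_t−ȳ)(y_{t+1}−ȳ) = (-0.2222) + (-0.8889) + (-4.8889) + (-8.5556) + (0.7778) = -13.7778
Denominator Σ(y_t−ȳ)² = 21.3333
r_1 = -13.7778 / 21.3333 = -0.646

-0.646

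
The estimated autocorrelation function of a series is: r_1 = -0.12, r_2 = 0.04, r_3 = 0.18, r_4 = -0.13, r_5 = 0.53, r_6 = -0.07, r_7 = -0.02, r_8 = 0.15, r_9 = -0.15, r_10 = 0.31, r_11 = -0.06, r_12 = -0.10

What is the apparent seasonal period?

The largest autocorrelation is r_5 = 0.53, with a weaker echo at lag 10 (0.31); the remaining lags stay at or below 0.18.
The dominant spike at lag 5 indicates a seasonal period of 5.

5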